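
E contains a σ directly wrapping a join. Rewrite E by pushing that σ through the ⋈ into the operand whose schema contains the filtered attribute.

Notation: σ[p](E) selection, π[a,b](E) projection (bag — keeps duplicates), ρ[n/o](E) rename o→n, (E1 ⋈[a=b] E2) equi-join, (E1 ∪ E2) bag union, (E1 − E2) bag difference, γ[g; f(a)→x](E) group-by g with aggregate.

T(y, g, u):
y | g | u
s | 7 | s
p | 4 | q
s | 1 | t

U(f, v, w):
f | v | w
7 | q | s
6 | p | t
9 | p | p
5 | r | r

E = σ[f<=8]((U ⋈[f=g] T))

σ filters on f, owned by the left side.
E' = (σ[f<=8](U) ⋈[f=g] T)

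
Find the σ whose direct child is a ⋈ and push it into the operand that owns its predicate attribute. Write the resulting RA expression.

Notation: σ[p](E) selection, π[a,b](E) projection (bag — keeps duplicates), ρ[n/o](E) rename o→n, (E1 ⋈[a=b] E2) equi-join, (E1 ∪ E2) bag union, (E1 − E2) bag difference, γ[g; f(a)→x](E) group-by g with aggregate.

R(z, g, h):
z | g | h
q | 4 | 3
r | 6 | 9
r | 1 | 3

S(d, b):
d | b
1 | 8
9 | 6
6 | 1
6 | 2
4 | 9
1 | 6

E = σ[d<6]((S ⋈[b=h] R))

σ filters on d, owned by the left side.
E' = (σ[d<6](S) ⋈[b=h] R)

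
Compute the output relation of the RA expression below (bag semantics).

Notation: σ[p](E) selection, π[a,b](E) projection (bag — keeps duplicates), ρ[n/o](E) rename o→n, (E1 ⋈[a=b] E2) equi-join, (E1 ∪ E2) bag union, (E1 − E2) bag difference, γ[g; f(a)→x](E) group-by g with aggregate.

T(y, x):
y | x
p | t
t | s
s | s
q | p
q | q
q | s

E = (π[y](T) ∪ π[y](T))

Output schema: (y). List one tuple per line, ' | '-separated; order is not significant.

Row counts bottom-up:
  T → 6
  π[y](T) → 6
  T → 6
  π[y](T) → 6
  (π[y](T) ∪ π[y](T)) → 12

== RESULT ==
y
p
p
q
q
q
q
q
q
s
s
t
t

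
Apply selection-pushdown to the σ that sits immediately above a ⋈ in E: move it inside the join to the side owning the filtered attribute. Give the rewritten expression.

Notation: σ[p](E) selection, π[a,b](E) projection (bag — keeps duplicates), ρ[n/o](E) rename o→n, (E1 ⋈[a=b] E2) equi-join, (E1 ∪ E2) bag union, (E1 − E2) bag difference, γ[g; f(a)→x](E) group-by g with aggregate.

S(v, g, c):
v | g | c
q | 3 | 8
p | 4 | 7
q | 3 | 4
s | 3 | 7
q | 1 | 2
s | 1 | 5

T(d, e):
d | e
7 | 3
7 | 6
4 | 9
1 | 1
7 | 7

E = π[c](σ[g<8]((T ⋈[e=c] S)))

σ filters on g, owned by the right side.
E' = π[c]((T ⋈[e=c] σ[g<8](S)))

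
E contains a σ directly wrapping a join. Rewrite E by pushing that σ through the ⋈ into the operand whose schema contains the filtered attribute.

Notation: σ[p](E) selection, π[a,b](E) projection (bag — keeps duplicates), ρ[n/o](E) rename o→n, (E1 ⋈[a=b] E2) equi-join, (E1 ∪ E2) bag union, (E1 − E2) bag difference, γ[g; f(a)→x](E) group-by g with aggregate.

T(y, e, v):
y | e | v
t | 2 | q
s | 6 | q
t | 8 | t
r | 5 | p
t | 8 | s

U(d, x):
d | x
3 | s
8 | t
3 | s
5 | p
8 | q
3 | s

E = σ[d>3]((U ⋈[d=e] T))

σ filters on d, owned by the left side.
E' = (σ[d>3](U) ⋈[d=e] T)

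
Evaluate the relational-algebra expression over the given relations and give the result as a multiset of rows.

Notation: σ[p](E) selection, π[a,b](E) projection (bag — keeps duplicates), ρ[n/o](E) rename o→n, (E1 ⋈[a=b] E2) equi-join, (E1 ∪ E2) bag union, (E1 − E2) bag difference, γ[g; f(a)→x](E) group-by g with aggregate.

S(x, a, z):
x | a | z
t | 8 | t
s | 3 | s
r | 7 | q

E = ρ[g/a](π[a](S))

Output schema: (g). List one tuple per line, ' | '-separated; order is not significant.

Row counts bottom-up:
  S → 3
  π[a](S) → 3
  ρ[g/a](π[a](S)) → 3

== RESULT ==
g
3
7
8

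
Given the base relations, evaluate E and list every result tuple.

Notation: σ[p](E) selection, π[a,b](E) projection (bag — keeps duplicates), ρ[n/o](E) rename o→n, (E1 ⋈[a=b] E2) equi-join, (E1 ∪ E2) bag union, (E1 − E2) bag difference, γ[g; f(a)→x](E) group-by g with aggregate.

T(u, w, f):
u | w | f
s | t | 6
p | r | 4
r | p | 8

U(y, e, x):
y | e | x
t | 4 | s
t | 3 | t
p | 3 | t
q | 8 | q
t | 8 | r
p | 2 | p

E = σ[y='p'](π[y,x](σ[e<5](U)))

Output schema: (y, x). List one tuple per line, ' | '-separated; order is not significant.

Row counts bottom-up:
  U → 6
  σ[e<5](U) → 4
  π[y,x](σ[e<5](U)) → 4
  σ[y='p'](π[y,x](σ[e<5](U))) → 2

== RESULT ==
y | x
p | p
p | t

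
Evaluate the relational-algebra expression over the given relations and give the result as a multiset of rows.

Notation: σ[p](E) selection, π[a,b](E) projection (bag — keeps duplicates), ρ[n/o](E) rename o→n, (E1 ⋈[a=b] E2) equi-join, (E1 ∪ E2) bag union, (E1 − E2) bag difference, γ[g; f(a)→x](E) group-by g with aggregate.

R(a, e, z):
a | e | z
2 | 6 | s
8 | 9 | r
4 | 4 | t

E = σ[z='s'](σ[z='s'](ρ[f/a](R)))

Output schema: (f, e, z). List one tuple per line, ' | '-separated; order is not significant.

Row counts bottom-up:
  R → 3
  ρ[f/a](R) → 3
  σ[z='s'](ρ[f/a](R)) → 1
  σ[z='s'](σ[z='s'](ρ[f/a](R))) → 1

== RESULT ==
f | e | z
2 | 6 | s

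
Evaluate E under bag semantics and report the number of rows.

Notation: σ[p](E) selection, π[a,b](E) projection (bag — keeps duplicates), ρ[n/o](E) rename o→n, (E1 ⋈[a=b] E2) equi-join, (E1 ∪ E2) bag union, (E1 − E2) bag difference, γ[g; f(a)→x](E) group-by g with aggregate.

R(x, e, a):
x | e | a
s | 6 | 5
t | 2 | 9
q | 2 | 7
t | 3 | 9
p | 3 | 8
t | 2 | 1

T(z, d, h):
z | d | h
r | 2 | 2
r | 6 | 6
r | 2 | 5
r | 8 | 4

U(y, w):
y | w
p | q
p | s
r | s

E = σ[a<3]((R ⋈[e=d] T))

Stepwise |·|:
  R → 6
  T → 4
  (R ⋈[e=d] T) → 7
  σ[a<3]((R ⋈[e=d] T)) → 2

|E| = 2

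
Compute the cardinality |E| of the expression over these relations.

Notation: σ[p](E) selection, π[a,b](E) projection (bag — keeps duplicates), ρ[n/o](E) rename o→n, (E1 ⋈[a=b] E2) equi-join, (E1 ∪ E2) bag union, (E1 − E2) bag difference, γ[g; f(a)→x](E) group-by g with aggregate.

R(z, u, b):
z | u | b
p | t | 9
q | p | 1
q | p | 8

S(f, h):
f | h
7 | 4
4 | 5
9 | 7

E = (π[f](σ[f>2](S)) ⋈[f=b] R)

Row counts bottom-up:
  S → 3
  σ[f>2](S) → 3
  π[f](σ[f>2](S)) → 3
  R → 3
  (π[f](σ[f>2](S)) ⋈[f=b] R) → 1

|E| = 1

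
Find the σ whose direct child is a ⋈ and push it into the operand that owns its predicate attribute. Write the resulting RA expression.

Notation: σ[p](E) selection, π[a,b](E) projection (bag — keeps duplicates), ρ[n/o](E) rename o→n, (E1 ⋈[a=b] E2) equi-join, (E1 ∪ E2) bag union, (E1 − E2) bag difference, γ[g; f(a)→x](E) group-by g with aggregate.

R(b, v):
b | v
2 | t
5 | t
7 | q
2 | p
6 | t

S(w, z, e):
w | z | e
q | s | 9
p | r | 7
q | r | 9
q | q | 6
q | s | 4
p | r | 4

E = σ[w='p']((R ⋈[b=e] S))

σ filters on w, owned by the right side.
E' = (R ⋈[b=e] σ[w='p'](S))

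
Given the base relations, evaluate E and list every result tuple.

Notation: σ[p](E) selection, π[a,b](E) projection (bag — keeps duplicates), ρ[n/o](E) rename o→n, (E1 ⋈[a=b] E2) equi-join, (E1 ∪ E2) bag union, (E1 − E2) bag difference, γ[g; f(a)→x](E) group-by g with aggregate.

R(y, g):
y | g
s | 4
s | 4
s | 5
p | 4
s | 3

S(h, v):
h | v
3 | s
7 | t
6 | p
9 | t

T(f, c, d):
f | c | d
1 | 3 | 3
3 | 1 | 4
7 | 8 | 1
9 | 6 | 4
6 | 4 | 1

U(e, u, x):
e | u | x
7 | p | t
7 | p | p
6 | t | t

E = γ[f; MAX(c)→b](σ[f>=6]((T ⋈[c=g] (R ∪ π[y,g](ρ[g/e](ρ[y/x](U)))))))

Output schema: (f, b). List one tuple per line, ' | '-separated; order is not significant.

Per-node cardinality:
  T → 5
  R → 5
  U → 3
  ρ[y/x](U) → 3
  ρ[g/e](ρ[y/x](U)) → 3
  π[y,g](ρ[g/e](ρ[y/x](U))) → 3
  (R ∪ π[y,g](ρ[g/e](ρ[y/x](U)))) → 8
  (T ⋈[c=g] (R ∪ π[y,g](ρ[g/e](ρ[y/x](U))))) → 5
  σ[f>=6]((T ⋈[c=g] (R ∪ π[y,g](ρ[g/e](ρ[y/x](U)))))) → 4
  γ[f; MAX(c)→b](σ[f>=6]((T ⋈[c=g] (R ∪ π[y,g](ρ[g/e](ρ[y/x](U))))))) → 2

== RESULT ==
f | b
6 | 4
9 | 6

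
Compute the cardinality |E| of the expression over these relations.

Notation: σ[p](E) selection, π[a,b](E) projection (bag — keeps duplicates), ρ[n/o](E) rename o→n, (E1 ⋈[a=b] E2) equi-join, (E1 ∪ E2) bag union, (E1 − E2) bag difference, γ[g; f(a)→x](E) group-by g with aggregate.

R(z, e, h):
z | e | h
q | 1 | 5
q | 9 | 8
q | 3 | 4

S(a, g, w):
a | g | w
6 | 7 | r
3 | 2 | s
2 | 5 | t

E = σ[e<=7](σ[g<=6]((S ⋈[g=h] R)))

Row counts bottom-up:
  S → 3
  R → 3
  (S ⋈[g=h] R) → 1
  σ[g<=6]((S ⋈[g=h] R)) → 1
  σ[e<=7](σ[g<=6]((S ⋈[g=h] R))) → 1

|E| = 1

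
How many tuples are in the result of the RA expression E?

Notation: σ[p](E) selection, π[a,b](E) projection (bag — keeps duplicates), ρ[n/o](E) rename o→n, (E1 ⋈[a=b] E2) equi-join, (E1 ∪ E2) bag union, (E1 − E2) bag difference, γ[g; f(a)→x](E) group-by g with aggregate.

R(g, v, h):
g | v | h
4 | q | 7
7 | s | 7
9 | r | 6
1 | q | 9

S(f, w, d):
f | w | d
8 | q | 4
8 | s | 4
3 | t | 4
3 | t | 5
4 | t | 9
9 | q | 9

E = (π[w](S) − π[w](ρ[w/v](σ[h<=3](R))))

Per-node cardinality:
  S → 6
  π[w](S) → 6
  R → 4
  σ[h<=3](R) → 0
  ρ[w/v](σ[h<=3](R)) → 0
  π[w](ρ[w/v](σ[h<=3](R))) → 0
  (π[w](S) − π[w](ρ[w/v](σ[h<=3](R)))) → 6

|E| = 6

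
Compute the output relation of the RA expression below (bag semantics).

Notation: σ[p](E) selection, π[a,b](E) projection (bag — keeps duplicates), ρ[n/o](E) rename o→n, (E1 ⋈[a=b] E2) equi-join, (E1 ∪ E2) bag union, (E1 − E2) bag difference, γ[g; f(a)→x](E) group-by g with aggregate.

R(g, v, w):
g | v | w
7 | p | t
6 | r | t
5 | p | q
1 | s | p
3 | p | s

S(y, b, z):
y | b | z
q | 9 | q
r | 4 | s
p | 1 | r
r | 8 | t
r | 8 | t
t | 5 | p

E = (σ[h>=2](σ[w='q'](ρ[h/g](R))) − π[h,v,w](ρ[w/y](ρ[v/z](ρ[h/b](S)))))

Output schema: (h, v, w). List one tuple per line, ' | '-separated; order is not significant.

Subexpression sizes:
  R → 5
  ρ[h/g](R) → 5
  σ[w='q'](ρ[h/g](R)) → 1
  σ[h>=2](σ[w='q'](ρ[h/g](R))) → 1
  S → 6
  ρ[h/b](S) → 6
  ρ[v/z](ρ[h/b](S)) → 6
  ρ[w/y](ρ[v/z](ρ[h/b](S))) → 6
  π[h,v,w](ρ[w/y](ρ[v/z](ρ[h/b](S)))) → 6
  (σ[h>=2](σ[w='q'](ρ[h/g](R))) − π[h,v,w](ρ[w/y](ρ[v/z](ρ[h/b](S))))) → 1

== RESULT ==
h | v | w
5 | p | q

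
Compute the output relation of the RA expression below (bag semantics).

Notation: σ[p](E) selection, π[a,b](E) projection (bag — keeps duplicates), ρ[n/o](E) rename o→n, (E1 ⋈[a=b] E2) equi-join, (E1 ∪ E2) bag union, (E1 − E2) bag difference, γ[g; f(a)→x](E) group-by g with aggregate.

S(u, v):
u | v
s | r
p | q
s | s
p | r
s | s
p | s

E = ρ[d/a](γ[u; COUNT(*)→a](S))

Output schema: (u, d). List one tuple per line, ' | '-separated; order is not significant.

Row counts bottom-up:
  S → 6
  γ[u; COUNT(*)→a](S) → 2
  ρ[d/a](γ[u; COUNT(*)→a](S)) → 2

== RESULT ==
u | d
p | 3
s | 3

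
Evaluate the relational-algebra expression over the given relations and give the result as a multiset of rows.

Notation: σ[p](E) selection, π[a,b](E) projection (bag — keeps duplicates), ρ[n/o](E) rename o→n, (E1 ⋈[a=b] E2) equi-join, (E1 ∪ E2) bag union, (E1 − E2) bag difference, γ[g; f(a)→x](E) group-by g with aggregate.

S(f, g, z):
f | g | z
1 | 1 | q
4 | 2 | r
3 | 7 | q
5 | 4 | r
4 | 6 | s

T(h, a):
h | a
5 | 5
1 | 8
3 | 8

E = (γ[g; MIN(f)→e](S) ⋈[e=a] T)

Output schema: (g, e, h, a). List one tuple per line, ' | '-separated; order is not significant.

Stepwise |·|:
  S → 5
  γ[g; MIN(f)→e](S) → 5
  T → 3
  (γ[g; MIN(f)→e](S) ⋈[e=a] T) → 1

== RESULT ==
g | e | h | a
4 | 5 | 5 | 5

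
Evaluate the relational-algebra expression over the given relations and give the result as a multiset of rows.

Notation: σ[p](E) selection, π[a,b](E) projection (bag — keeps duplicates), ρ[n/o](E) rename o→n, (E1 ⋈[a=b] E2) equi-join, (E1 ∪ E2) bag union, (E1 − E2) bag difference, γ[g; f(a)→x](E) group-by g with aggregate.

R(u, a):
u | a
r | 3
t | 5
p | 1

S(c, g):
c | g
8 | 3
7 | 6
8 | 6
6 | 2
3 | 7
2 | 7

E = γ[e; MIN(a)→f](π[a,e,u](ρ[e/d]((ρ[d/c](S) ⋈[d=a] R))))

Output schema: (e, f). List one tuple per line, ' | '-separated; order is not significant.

Per-node cardinality:
  S → 6
  ρ[d/c](S) → 6
  R → 3
  (ρ[d/c](S) ⋈[d=a] R) → 1
  ρ[e/d]((ρ[d/c](S) ⋈[d=a] R)) → 1
  π[a,e,u](ρ[e/d]((ρ[d/c](S) ⋈[d=a] R))) → 1
  γ[e; MIN(a)→f](π[a,e,u](ρ[e/d]((ρ[d/c](S) ⋈[d=a] R)))) → 1

== RESULT ==
e | f
3 | 3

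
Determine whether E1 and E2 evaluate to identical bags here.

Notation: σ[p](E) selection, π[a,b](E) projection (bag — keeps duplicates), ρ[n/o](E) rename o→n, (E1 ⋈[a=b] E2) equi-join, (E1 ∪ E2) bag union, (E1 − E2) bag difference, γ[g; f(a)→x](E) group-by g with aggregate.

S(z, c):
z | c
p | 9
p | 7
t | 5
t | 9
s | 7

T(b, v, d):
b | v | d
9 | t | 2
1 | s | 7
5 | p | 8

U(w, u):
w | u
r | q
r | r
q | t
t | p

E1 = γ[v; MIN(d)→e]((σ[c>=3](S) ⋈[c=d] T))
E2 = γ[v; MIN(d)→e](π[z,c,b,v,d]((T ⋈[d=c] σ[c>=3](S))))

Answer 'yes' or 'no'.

E1 stepwise |·|:
  S → 5
  σ[c>=3](S) → 5
  T → 3
  (σ[c>=3](S) ⋈[c=d] T) → 2
  γ[v; MIN(d)→e]((σ[c>=3](S) ⋈[c=d] T)) → 1
E2 stepwise |·|:
  T → 3
  S → 5
  σ[c>=3](S) → 5
  (T ⋈[d=c] σ[c>=3](S)) → 2
  π[z,c,b,v,d]((T ⋈[d=c] σ[c>=3](S))) → 2
  γ[v; MIN(d)→e](π[z,c,b,v,d]((T ⋈[d=c] σ[c>=3](S)))) → 1

E1 and E2 produce the same multiset:
v | e
s | 7

yes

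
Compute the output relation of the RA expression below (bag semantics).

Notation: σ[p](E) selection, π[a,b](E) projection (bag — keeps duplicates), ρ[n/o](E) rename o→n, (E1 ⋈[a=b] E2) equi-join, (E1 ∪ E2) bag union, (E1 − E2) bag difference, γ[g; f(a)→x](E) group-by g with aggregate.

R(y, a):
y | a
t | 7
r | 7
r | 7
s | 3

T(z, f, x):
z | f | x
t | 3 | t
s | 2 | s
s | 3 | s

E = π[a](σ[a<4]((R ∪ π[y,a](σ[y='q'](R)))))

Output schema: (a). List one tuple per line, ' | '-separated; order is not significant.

Subexpression sizes:
  R → 4
  R → 4
  σ[y='q'](R) → 0
  π[y,a](σ[y='q'](R)) → 0
  (R ∪ π[y,a](σ[y='q'](R))) → 4
  σ[a<4]((R ∪ π[y,a](σ[y='q'](R)))) → 1
  π[a](σ[a<4]((R ∪ π[y,a](σ[y='q'](R))))) → 1

== RESULT ==
a
3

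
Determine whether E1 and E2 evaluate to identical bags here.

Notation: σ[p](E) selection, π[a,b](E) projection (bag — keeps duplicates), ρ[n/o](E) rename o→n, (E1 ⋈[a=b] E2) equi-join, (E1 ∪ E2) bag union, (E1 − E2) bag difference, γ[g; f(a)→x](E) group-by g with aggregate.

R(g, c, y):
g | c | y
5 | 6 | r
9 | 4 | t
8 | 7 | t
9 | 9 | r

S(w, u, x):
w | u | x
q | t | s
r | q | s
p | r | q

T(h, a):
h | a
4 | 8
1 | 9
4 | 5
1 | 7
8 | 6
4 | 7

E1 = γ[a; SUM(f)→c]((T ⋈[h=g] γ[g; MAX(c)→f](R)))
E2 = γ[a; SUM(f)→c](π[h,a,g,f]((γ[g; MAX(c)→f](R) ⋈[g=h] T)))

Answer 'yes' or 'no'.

E1 stepwise |·|:
  T → 6
  R → 4
  γ[g; MAX(c)→f](R) → 3
  (T ⋈[h=g] γ[g; MAX(c)→f](R)) → 1
  γ[a; SUM(f)→c]((T ⋈[h=g] γ[g; MAX(c)→f](R))) → 1
E2 stepwise |·|:
  R → 4
  γ[g; MAX(c)→f](R) → 3
  T → 6
  (γ[g; MAX(c)→f](R) ⋈[g=h] T) → 1
  π[h,a,g,f]((γ[g; MAX(c)→f](R) ⋈[g=h] T)) → 1
  γ[a; SUM(f)→c](π[h,a,g,f]((γ[g; MAX(c)→f](R) ⋈[g=h] T))) → 1

E1 and E2 produce the same multiset:
a | c
6 | 7

yes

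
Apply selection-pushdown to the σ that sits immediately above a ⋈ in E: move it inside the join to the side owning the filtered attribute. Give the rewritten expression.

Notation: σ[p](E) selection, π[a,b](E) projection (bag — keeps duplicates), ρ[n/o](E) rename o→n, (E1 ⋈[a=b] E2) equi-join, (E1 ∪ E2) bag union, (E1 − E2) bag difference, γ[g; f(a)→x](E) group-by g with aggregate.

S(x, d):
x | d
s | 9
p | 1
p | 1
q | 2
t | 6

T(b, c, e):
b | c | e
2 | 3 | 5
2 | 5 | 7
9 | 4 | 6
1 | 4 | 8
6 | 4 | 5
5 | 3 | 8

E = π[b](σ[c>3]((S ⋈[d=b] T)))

σ filters on c, owned by the right side.
E' = π[b]((S ⋈[d=b] σ[c>3](T)))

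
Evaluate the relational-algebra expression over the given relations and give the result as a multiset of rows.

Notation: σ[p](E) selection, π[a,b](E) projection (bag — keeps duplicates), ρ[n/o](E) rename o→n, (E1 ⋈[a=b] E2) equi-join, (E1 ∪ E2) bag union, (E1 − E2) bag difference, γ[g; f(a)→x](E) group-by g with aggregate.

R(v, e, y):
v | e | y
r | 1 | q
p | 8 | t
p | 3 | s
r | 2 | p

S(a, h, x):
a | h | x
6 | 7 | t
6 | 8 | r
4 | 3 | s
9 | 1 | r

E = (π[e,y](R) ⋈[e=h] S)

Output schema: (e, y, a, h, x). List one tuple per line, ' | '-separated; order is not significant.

Subexpression sizes:
  R → 4
  π[e,y](R) → 4
  S → 4
  (π[e,y](R) ⋈[e=h] S) → 3

== RESULT ==
e | y | a | h | x
1 | q | 9 | 1 | r
3 | s | 4 | 3 | s
8 | t | 6 | 8 | r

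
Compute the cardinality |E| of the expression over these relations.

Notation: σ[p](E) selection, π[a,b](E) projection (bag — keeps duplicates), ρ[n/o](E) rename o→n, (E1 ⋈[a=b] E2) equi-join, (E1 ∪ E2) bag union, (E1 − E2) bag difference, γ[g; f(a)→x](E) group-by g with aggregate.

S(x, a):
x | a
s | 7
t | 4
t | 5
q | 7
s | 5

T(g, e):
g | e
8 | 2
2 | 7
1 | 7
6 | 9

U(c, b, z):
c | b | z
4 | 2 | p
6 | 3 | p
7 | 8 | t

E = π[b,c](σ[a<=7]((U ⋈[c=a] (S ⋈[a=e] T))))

Subexpression sizes:
  U → 3
  S → 5
  T → 4
  (S ⋈[a=e] T) → 4
  (U ⋈[c=a] (S ⋈[a=e] T)) → 4
  σ[a<=7]((U ⋈[c=a] (S ⋈[a=e] T))) → 4
  π[b,c](σ[a<=7]((U ⋈[c=a] (S ⋈[a=e] T)))) → 4

|E| = 4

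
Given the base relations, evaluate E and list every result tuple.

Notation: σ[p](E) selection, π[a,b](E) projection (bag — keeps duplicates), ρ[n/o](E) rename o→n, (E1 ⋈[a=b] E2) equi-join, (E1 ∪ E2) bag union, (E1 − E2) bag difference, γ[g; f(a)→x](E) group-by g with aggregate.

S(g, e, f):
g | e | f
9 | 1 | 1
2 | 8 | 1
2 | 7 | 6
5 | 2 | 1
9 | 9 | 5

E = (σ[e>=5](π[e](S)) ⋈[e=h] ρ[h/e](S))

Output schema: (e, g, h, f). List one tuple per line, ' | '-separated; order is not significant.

Per-node cardinality:
  S → 5
  π[e](S) → 5
  σ[e>=5](π[e](S)) → 3
  S → 5
  ρ[h/e](S) → 5
  (σ[e>=5](π[e](S)) ⋈[e=h] ρ[h/e](S)) → 3

== RESULT ==
e | g | h | f
7 | 2 | 7 | 6
8 | 2 | 8 | 1
9 | 9 | 9 | 5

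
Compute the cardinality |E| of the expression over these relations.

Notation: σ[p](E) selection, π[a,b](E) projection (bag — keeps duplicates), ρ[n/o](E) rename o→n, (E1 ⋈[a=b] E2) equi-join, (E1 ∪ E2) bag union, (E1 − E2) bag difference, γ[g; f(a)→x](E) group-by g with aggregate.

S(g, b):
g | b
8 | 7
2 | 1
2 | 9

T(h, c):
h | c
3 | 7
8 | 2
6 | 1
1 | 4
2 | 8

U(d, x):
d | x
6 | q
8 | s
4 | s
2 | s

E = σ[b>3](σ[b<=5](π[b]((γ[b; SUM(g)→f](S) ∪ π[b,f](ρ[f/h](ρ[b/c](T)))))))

Per-node cardinality:
  S → 3
  γ[b; SUM(g)→f](S) → 3
  T → 5
  ρ[b/c](T) → 5
  ρ[f/h](ρ[b/c](T)) → 5
  π[b,f](ρ[f/h](ρ[b/c](T))) → 5
  (γ[b; SUM(g)→f](S) ∪ π[b,f](ρ[f/h](ρ[b/c](T)))) → 8
  π[b]((γ[b; SUM(g)→f](S) ∪ π[b,f](ρ[f/h](ρ[b/c](T))))) → 8
  σ[b<=5](π[b]((γ[b; SUM(g)→f](S) ∪ π[b,f](ρ[f/h](ρ[b/c](T)))))) → 4
  σ[b>3](σ[b<=5](π[b]((γ[b; SUM(g)→f](S) ∪ π[b,f](ρ[f/h](ρ[b/c](T))))))) → 1

|E| = 1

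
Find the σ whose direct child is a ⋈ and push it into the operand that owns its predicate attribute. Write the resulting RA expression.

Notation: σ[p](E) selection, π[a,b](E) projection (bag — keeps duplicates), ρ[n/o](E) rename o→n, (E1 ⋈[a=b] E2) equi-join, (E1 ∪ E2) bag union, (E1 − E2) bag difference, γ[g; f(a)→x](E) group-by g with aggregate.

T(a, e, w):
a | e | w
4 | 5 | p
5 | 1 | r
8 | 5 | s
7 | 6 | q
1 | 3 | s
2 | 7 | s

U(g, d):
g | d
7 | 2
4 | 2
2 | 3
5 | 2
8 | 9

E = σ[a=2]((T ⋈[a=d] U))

σ filters on a, owned by the left side.
E' = (σ[a=2](T) ⋈[a=d] U)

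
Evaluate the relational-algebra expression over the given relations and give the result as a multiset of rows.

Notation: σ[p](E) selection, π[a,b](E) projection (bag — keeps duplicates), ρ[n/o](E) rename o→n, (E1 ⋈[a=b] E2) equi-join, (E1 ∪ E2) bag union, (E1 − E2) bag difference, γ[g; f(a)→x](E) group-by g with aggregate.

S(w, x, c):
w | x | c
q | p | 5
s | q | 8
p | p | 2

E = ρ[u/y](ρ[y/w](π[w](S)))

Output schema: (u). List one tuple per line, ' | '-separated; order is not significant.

Per-node cardinality:
  S → 3
  π[w](S) → 3
  ρ[y/w](π[w](S)) → 3
  ρ[u/y](ρ[y/w](π[w](S))) → 3

== RESULT ==
u
p
q
s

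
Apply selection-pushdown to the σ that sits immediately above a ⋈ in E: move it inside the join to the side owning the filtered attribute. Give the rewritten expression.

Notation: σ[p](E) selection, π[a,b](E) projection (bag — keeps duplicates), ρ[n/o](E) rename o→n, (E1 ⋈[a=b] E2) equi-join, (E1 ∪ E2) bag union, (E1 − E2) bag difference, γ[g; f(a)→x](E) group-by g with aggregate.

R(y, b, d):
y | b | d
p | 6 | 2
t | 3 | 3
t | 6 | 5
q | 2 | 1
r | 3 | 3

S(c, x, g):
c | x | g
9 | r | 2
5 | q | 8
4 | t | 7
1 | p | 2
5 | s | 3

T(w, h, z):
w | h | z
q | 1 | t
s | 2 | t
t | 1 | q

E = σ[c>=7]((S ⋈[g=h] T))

σ filters on c, owned by the left side.
E' = (σ[c>=7](S) ⋈[g=h] T)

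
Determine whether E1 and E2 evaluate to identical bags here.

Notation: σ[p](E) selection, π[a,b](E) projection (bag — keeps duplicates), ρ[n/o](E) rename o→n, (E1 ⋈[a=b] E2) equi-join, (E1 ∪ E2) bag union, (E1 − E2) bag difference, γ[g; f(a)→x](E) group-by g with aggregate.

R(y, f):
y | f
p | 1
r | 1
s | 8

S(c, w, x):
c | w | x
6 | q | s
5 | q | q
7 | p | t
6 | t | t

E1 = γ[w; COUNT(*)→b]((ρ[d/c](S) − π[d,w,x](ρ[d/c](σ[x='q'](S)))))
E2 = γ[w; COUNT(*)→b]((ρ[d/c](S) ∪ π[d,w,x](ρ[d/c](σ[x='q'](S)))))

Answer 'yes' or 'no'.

E1 row counts bottom-up:
  S → 4
  ρ[d/c](S) → 4
  S → 4
  σ[x='q'](S) → 1
  ρ[d/c](σ[x='q'](S)) → 1
  π[d,w,x](ρ[d/c](σ[x='q'](S))) → 1
  (ρ[d/c](S) − π[d,w,x](ρ[d/c](σ[x='q'](S)))) → 3
  γ[w; COUNT(*)→b]((ρ[d/c](S) − π[d,w,x](ρ[d/c](σ[x='q'](S))))) → 3
E2 row counts bottom-up:
  S → 4
  ρ[d/c](S) → 4
  S → 4
  σ[x='q'](S) → 1
  ρ[d/c](σ[x='q'](S)) → 1
  π[d,w,x](ρ[d/c](σ[x='q'](S))) → 1
  (ρ[d/c](S) ∪ π[d,w,x](ρ[d/c](σ[x='q'](S)))) → 5
  γ[w; COUNT(*)→b]((ρ[d/c](S) ∪ π[d,w,x](ρ[d/c](σ[x='q'](S))))) → 3

E1 result:
w | b
p | 1
q | 1
t | 1
E2 result:
w | b
p | 1
q | 3
t | 1
Witness: ('q', 1) appears 1× in E1 but 0× in E2.

no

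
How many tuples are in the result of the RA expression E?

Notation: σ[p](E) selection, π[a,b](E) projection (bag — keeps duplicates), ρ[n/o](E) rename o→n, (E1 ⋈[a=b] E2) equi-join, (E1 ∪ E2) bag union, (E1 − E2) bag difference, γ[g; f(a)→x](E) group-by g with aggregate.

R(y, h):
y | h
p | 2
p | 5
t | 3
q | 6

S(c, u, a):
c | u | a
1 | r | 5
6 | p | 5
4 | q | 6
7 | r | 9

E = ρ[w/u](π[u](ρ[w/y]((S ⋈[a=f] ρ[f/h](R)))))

Stepwise |·|:
  S → 4
  R → 4
  ρ[f/h](R) → 4
  (S ⋈[a=f] ρ[f/h](R)) → 3
  ρ[w/y]((S ⋈[a=f] ρ[f/h](R))) → 3
  π[u](ρ[w/y]((S ⋈[a=f] ρ[f/h](R)))) → 3
  ρ[w/u](π[u](ρ[w/y]((S ⋈[a=f] ρ[f/h](R))))) → 3

|E| = 3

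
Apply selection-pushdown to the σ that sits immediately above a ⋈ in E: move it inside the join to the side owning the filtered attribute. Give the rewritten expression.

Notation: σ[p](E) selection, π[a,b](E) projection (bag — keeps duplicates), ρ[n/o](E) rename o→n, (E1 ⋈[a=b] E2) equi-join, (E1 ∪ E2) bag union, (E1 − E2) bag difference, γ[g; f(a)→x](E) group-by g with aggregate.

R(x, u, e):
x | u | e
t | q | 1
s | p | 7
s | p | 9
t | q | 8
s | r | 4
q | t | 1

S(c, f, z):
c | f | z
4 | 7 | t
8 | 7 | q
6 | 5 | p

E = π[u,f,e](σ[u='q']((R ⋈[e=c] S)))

σ filters on u, owned by the left side.
E' = π[u,f,e]((σ[u='q'](R) ⋈[e=c] S))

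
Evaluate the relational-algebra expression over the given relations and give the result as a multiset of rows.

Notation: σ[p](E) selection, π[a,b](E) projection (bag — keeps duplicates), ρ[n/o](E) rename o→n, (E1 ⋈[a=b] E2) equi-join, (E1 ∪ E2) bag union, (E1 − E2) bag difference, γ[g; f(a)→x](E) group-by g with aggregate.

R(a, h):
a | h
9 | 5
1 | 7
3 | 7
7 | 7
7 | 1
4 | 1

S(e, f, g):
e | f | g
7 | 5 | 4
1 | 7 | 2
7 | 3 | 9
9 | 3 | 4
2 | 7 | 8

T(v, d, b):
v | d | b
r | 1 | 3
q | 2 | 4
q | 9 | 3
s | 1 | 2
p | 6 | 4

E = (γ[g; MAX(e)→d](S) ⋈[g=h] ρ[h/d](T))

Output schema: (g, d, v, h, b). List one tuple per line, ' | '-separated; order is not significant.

Subexpression sizes:
  S → 5
  γ[g; MAX(e)→d](S) → 4
  T → 5
  ρ[h/d](T) → 5
  (γ[g; MAX(e)→d](S) ⋈[g=h] ρ[h/d](T)) → 2

== RESULT ==
g | d | v | h | b
2 | 1 | q | 2 | 4
9 | 7 | q | 9 | 3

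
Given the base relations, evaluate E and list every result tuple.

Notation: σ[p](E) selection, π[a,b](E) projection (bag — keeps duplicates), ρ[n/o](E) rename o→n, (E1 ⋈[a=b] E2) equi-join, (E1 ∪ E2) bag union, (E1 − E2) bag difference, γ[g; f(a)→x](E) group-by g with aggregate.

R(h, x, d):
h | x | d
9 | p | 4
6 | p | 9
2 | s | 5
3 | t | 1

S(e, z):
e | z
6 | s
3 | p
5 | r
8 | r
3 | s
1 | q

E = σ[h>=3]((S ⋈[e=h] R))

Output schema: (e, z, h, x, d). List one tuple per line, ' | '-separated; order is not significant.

Stepwise |·|:
  S → 6
  R → 4
  (S ⋈[e=h] R) → 3
  σ[h>=3]((S ⋈[e=h] R)) → 3

== RESULT ==
e | z | h | x | d
3 | p | 3 | t | 1
3 | s | 3 | t | 1
6 | s | 6 | p | 9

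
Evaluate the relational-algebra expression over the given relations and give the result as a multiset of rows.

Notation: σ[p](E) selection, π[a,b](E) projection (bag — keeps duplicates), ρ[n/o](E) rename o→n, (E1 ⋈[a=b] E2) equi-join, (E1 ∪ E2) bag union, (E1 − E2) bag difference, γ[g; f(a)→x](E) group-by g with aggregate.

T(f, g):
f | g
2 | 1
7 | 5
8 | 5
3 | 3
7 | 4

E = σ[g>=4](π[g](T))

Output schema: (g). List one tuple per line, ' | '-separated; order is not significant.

Per-node cardinality:
  T → 5
  π[g](T) → 5
  σ[g>=4](π[g](T)) → 3

== RESULT ==
g
4
5
5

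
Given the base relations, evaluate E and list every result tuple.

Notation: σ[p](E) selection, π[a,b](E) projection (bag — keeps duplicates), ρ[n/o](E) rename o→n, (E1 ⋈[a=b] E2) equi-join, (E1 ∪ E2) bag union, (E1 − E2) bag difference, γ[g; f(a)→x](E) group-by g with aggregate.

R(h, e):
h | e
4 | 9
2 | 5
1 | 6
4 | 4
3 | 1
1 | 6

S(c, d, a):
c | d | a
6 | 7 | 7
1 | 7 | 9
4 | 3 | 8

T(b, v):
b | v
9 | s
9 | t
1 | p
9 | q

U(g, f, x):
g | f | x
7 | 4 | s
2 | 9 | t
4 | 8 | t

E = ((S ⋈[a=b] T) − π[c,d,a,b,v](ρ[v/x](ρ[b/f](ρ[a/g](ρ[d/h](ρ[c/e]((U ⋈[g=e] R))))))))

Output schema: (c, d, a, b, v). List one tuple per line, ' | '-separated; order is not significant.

Row counts bottom-up:
  S → 3
  T → 4
  (S ⋈[a=b] T) → 3
  U → 3
  R → 6
  (U ⋈[g=e] R) → 1
  ρ[c/e]((U ⋈[g=e] R)) → 1
  ρ[d/h](ρ[c/e]((U ⋈[g=e] R))) → 1
  ρ[a/g](ρ[d/h](ρ[c/e]((U ⋈[g=e] R)))) → 1
  ρ[b/f](ρ[a/g](ρ[d/h](ρ[c/e]((U ⋈[g=e] R))))) → 1
  ρ[v/x](ρ[b/f](ρ[a/g](ρ[d/h](ρ[c/e]((U ⋈[g=e] R)))))) → 1
  π[c,d,a,b,v](ρ[v/x](ρ[b/f](ρ[a/g](ρ[d/h](ρ[c/e]((U ⋈[g=e] R))))))) → 1
  ((S ⋈[a=b] T) − π[c,d,a,b,v](ρ[v/x](ρ[b/f](ρ[a/g](ρ[d/h](ρ[c/e]((U ⋈[g=e] R)))))))) → 3

== RESULT ==
c | d | a | b | v
1 | 7 | 9 | 9 | q
1 | 7 | 9 | 9 | s
1 | 7 | 9 | 9 | t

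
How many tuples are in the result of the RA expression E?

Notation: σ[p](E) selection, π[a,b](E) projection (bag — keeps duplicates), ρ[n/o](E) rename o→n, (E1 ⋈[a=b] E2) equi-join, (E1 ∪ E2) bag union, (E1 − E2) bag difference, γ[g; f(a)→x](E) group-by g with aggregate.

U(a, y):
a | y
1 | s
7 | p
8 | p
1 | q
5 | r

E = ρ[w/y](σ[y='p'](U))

Per-node cardinality:
  U → 5
  σ[y='p'](U) → 2
  ρ[w/y](σ[y='p'](U)) → 2

|E| = 2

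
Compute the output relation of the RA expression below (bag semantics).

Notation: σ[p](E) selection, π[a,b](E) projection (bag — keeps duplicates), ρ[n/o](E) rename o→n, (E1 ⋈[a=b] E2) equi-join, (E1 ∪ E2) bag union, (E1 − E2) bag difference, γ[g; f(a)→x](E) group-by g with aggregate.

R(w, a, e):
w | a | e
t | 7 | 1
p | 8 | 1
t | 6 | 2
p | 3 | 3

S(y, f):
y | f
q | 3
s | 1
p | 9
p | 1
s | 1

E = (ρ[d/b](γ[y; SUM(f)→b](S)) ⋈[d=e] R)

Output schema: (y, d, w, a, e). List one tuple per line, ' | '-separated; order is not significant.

Row counts bottom-up:
  S → 5
  γ[y; SUM(f)→b](S) → 3
  ρ[d/b](γ[y; SUM(f)→b](S)) → 3
  R → 4
  (ρ[d/b](γ[y; SUM(f)→b](S)) ⋈[d=e] R) → 2

== RESULT ==
y | d | w | a | e
q | 3 | p | 3 | 3
s | 2 | t | 6 | 2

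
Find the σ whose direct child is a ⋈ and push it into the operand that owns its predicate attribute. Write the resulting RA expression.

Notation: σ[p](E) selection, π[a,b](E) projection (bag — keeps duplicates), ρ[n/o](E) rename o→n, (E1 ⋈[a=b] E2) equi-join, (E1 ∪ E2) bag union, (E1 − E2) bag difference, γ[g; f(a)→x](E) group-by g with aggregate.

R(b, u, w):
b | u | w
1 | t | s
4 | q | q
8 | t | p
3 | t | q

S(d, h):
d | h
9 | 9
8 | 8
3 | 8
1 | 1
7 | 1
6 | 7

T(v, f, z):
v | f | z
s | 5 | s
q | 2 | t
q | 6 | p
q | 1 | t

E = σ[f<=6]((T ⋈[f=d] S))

σ filters on f, owned by the left side.
E' = (σ[f<=6](T) ⋈[f=d] S)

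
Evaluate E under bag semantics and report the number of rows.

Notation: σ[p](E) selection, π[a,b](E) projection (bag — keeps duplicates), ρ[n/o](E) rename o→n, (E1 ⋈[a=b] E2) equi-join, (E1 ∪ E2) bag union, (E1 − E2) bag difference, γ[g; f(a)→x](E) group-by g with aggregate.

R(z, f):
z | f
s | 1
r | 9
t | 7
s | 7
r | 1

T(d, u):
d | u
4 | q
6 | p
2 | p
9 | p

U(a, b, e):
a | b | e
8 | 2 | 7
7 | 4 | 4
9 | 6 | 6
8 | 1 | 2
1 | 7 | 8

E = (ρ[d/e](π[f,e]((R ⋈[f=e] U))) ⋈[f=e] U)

Row counts bottom-up:
  R → 5
  U → 5
  (R ⋈[f=e] U) → 2
  π[f,e]((R ⋈[f=e] U)) → 2
  ρ[d/e](π[f,e]((R ⋈[f=e] U))) → 2
  U → 5
  (ρ[d/e](π[f,e]((R ⋈[f=e] U))) ⋈[f=e] U) → 2

|E| = 2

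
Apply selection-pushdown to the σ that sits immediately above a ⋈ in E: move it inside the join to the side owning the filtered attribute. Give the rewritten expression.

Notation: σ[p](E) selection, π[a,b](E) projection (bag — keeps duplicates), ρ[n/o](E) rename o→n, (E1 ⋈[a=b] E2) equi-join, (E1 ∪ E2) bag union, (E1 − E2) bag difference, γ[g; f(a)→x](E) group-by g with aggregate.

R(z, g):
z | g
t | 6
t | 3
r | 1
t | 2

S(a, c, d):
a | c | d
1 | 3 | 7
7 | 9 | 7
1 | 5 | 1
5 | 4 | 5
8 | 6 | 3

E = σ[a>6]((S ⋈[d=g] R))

σ filters on a, owned by the left side.
E' = (σ[a>6](S) ⋈[d=g] R)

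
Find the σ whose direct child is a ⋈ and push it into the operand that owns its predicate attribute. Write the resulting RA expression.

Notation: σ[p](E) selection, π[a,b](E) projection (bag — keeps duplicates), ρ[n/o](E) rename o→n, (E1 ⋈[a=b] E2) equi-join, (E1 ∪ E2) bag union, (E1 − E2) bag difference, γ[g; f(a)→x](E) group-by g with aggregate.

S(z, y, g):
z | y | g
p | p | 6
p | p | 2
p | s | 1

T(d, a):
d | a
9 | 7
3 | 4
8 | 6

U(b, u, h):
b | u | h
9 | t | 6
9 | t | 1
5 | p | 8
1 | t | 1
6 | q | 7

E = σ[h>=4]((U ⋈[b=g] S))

σ filters on h, owned by the left side.
E' = (σ[h>=4](U) ⋈[b=g] S)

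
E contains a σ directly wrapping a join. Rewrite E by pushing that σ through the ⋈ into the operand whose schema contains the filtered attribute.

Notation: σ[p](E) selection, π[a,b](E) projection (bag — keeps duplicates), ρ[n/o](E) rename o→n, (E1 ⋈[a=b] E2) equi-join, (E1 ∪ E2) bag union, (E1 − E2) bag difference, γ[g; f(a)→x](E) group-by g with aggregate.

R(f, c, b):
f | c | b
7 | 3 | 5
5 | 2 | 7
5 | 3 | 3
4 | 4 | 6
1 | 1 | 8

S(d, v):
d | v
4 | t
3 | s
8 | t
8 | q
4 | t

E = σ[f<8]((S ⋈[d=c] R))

σ filters on f, owned by the right side.
E' = (S ⋈[d=c] σ[f<8](R))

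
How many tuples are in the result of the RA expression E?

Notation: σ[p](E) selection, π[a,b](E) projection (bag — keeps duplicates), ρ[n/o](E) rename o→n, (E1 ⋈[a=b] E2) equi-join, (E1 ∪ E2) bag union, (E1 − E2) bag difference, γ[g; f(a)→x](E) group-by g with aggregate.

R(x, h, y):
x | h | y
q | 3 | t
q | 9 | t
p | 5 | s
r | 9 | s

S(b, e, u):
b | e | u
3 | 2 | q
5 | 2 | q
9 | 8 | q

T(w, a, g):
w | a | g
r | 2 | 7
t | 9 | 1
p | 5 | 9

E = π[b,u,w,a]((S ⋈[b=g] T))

Row counts bottom-up:
  S → 3
  T → 3
  (S ⋈[b=g] T) → 1
  π[b,u,w,a]((S ⋈[b=g] T)) → 1

|E| = 1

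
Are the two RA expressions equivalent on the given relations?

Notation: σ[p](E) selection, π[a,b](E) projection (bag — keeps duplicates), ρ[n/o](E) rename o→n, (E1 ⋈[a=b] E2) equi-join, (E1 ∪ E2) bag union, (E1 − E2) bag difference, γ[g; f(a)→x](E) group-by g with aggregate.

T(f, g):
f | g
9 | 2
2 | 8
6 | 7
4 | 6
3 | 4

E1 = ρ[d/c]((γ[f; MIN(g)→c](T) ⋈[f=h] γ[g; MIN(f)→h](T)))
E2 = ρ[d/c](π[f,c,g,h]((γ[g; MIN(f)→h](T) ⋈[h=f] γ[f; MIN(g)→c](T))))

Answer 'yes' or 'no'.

E1 subexpression sizes:
  T → 5
  γ[f; MIN(g)→c](T) → 5
  T → 5
  γ[g; MIN(f)→h](T) → 5
  (γ[f; MIN(g)→c](T) ⋈[f=h] γ[g; MIN(f)→h](T)) → 5
  ρ[d/c]((γ[f; MIN(g)→c](T) ⋈[f=h] γ[g; MIN(f)→h](T))) → 5
E2 subexpression sizes:
  T → 5
  γ[g; MIN(f)→h](T) → 5
  T → 5
  γ[f; MIN(g)→c](T) → 5
  (γ[g; MIN(f)→h](T) ⋈[h=f] γ[f; MIN(g)→c](T)) → 5
  π[f,c,g,h]((γ[g; MIN(f)→h](T) ⋈[h=f] γ[f; MIN(g)→c](T))) → 5
  ρ[d/c](π[f,c,g,h]((γ[g; MIN(f)→h](T) ⋈[h=f] γ[f; MIN(g)→c](T)))) → 5

E1 and E2 produce the same multiset:
f | d | g | h
2 | 8 | 8 | 2
3 | 4 | 4 | 3
4 | 6 | 6 | 4
6 | 7 | 7 | 6
9 | 2 | 2 | 9

yes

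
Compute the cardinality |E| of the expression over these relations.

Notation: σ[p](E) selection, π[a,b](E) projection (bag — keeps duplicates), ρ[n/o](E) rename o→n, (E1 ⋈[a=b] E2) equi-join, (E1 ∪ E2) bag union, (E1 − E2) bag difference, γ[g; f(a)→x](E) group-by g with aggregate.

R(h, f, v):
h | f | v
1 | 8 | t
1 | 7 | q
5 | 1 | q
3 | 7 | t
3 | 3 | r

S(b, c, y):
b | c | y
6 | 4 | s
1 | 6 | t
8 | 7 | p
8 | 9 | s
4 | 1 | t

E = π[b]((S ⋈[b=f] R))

Row counts bottom-up:
  S → 5
  R → 5
  (S ⋈[b=f] R) → 3
  π[b]((S ⋈[b=f] R)) → 3

|E| = 3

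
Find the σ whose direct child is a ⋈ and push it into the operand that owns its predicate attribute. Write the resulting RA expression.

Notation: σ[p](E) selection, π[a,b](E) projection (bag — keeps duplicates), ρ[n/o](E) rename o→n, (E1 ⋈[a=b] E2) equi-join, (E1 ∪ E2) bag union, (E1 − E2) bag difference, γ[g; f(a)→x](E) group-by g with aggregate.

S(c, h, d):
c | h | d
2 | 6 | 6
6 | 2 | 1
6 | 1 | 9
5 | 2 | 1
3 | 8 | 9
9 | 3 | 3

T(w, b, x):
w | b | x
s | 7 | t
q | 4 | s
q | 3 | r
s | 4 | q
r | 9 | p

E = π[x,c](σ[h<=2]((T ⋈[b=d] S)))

σ filters on h, owned by the right side.
E' = π[x,c]((T ⋈[b=d] σ[h<=2](S)))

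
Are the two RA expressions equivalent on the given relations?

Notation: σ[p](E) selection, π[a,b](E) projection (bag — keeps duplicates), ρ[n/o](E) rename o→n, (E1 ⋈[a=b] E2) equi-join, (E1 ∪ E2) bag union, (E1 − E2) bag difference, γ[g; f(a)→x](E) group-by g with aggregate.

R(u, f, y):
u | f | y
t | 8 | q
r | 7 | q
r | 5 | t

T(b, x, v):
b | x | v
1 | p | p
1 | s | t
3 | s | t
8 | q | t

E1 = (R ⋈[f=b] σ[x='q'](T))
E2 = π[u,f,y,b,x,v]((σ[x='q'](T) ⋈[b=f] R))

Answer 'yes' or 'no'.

E1 per-node cardinality:
  R → 3
  T → 4
  σ[x='q'](T) → 1
  (R ⋈[f=b] σ[x='q'](T)) → 1
E2 per-node cardinality:
  T → 4
  σ[x='q'](T) → 1
  R → 3
  (σ[x='q'](T) ⋈[b=f] R) → 1
  π[u,f,y,b,x,v]((σ[x='q'](T) ⋈[b=f] R)) → 1

E1 and E2 produce the same multiset:
u | f | y | b | x | v
t | 8 | q | 8 | q | t

yes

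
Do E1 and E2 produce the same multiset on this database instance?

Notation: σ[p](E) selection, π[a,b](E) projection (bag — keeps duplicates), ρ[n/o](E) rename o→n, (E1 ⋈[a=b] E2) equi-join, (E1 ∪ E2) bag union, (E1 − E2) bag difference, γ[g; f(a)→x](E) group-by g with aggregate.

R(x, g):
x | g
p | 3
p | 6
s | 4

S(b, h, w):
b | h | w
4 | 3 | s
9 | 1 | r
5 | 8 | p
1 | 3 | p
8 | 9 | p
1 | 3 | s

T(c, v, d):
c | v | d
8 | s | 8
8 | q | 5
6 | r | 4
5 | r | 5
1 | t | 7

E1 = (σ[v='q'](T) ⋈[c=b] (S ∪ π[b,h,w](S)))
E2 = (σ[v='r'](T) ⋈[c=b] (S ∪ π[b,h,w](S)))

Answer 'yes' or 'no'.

E1 row counts bottom-up:
  T → 5
  σ[v='q'](T) → 1
  S → 6
  S → 6
  π[b,h,w](S) → 6
  (S ∪ π[b,h,w](S)) → 12
  (σ[v='q'](T) ⋈[c=b] (S ∪ π[b,h,w](S))) → 2
E2 row counts bottom-up:
  T → 5
  σ[v='r'](T) → 2
  S → 6
  S → 6
  π[b,h,w](S) → 6
  (S ∪ π[b,h,w](S)) → 12
  (σ[v='r'](T) ⋈[c=b] (S ∪ π[b,h,w](S))) → 2

E1 result:
c | v | d | b | h | w
8 | q | 5 | 8 | 9 | p
8 | q | 5 | 8 | 9 | p
E2 result:
c | v | d | b | h | w
5 | r | 5 | 5 | 8 | p
5 | r | 5 | 5 | 8 | p
Witness: (5, 'r', 5, 5, 8, 'p') appears 0× in E1 but 2× in E2.

no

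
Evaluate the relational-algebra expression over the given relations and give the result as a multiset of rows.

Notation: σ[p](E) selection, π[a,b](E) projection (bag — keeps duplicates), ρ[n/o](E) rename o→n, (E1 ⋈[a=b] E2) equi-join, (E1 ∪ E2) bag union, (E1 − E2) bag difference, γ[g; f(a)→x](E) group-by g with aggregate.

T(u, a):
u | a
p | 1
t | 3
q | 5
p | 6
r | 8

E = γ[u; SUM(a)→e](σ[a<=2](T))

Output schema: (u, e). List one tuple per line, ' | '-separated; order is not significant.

Row counts bottom-up:
  T → 5
  σ[a<=2](T) → 1
  γ[u; SUM(a)→e](σ[a<=2](T)) → 1

== RESULT ==
u | e
p | 1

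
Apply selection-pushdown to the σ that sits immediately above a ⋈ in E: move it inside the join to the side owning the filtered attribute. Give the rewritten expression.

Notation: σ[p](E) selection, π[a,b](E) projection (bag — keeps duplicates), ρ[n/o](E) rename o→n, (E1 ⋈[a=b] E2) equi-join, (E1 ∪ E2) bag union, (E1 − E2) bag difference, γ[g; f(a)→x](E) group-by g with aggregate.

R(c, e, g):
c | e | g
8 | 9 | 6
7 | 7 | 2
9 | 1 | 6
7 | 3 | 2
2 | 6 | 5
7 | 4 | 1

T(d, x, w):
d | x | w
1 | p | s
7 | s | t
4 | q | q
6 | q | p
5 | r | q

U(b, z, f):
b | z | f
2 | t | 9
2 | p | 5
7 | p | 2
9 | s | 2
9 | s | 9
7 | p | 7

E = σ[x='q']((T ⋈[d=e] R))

σ filters on x, owned by the left side.
E' = (σ[x='q'](T) ⋈[d=e] R)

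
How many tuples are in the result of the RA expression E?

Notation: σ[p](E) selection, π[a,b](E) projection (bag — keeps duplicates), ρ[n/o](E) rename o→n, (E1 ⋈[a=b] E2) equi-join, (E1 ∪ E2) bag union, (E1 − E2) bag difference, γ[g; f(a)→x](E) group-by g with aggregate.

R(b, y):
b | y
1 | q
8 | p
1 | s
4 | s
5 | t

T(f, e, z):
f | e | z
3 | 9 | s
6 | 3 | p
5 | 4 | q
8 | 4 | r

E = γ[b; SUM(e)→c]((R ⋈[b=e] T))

Per-node cardinality:
  R → 5
  T → 4
  (R ⋈[b=e] T) → 2
  γ[b; SUM(e)→c]((R ⋈[b=e] T)) → 1

|E| = 1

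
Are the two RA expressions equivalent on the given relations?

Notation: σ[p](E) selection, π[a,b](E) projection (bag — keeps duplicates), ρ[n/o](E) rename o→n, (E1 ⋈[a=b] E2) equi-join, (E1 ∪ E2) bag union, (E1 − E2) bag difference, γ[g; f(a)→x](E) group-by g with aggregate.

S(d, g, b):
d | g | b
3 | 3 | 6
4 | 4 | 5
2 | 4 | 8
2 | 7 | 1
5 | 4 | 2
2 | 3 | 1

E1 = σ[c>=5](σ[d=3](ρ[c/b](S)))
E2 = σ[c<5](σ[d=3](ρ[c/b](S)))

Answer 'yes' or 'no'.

E1 subexpression sizes:
  S → 6
  ρ[c/b](S) → 6
  σ[d=3](ρ[c/b](S)) → 1
  σ[c>=5](σ[d=3](ρ[c/b](S))) → 1
E2 subexpression sizes:
  S → 6
  ρ[c/b](S) → 6
  σ[d=3](ρ[c/b](S)) → 1
  σ[c<5](σ[d=3](ρ[c/b](S))) → 0

E1 result:
d | g | c
3 | 3 | 6
E2 result:
d | g | c
(0 rows)
Witness: (3, 3, 6) appears 1× in E1 but 0× in E2.

no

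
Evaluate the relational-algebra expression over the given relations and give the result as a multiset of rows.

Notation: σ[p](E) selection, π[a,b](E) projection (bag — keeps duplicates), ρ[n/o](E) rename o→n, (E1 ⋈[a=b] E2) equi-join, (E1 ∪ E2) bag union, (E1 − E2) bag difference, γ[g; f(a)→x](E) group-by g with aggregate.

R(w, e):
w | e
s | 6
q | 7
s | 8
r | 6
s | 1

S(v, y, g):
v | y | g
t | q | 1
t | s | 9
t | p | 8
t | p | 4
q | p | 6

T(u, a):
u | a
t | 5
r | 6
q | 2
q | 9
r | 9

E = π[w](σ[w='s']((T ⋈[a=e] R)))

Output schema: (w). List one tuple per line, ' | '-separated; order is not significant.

Stepwise |·|:
  T → 5
  R → 5
  (T ⋈[a=e] R) → 2
  σ[w='s']((T ⋈[a=e] R)) → 1
  π[w](σ[w='s']((T ⋈[a=e] R))) → 1

== RESULT ==
w
s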